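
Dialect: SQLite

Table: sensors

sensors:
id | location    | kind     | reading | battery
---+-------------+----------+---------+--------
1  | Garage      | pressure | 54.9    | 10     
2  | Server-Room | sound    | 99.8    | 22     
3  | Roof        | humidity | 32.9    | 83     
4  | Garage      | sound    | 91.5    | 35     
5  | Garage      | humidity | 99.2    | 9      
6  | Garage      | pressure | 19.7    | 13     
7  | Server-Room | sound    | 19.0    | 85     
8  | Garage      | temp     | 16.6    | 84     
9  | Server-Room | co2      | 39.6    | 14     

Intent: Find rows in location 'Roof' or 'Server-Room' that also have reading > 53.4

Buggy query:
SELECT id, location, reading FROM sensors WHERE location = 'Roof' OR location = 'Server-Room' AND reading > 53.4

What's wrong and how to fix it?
Bug: AND binds tighter than OR, so this parses as location = 'Roof' OR (location = 'Server-Room' AND reading > 53.4)

Fix: Group the OR with parentheses (or use IN), then AND the threshold

Corrected query:
SELECT id, location, reading FROM sensors WHERE (location = 'Roof' OR location = 'Server-Room') AND reading > 53.4

Result:
id | location    | reading
---+-------------+--------
2  | Server-Room | 99.8   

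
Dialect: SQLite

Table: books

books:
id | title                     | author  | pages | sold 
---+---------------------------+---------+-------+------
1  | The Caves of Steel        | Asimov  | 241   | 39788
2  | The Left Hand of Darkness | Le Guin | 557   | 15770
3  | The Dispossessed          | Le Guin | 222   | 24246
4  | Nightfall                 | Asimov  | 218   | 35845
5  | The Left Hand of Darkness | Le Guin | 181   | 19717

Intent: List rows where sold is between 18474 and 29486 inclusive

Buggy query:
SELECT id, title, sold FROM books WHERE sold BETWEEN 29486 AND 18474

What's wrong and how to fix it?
Bug: The bounds are reversed; BETWEEN a AND b requires a <= b to match anything

Fix: Swap the bounds so the smaller value comes first

Corrected query:
SELECT id, title, sold FROM books WHERE sold BETWEEN 18474 AND 29486

Result:
id | title                     | sold 
---+---------------------------+------
3  | The Dispossessed          | 24246
5  | The Left Hand of Darkness | 19717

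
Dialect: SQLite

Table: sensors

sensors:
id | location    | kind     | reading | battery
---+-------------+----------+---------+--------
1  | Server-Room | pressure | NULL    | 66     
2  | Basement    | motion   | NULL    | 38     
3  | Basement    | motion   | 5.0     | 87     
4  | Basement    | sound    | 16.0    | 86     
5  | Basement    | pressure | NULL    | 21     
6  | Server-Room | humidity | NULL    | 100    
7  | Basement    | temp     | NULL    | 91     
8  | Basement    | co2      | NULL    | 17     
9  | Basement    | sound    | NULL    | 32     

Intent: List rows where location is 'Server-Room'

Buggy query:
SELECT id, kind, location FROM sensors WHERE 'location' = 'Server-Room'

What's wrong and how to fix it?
Bug: Single quotes denote string literals in SQL; the column name is being compared as a constant string

Fix: Reference the column as location without single quotes

Corrected query:
SELECT id, kind, location FROM sensors WHERE location = 'Server-Room'

Result:
id | kind     | location   
---+----------+------------
1  | pressure | Server-Room
6  | humidity | Server-Room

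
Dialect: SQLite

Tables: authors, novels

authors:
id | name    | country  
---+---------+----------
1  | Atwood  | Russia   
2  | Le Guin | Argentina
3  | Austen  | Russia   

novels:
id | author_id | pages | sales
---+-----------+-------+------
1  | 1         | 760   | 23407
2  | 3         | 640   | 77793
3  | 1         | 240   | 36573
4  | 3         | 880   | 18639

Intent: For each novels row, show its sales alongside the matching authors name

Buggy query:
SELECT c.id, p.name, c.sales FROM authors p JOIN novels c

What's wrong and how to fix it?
Bug: JOIN with no ON clause produces a cartesian product; every novels row pairs with every authors row

Fix: Specify the join condition linking the foreign key to the parent id

Corrected query:
SELECT c.id, p.name, c.sales FROM authors p JOIN novels c ON c.author_id = p.id

Result:
id | name   | sales
---+--------+------
1  | Atwood | 23407
2  | Austen | 77793
3  | Atwood | 36573
4  | Austen | 18639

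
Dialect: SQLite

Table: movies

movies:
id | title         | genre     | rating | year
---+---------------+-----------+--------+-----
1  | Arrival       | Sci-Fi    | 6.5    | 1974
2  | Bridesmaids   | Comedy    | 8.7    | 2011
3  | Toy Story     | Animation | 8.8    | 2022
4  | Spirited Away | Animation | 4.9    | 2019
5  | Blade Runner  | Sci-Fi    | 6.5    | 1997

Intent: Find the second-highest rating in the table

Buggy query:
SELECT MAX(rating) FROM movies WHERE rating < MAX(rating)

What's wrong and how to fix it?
Bug: The inner MAX is an aggregate inside WHERE, which is not allowed

Fix: Put the inner MAX in a scalar subquery

Corrected query:
SELECT MAX(rating) FROM movies WHERE rating < (SELECT MAX(rating) FROM movies)

Result:
MAX(rating)
-----------
8.7        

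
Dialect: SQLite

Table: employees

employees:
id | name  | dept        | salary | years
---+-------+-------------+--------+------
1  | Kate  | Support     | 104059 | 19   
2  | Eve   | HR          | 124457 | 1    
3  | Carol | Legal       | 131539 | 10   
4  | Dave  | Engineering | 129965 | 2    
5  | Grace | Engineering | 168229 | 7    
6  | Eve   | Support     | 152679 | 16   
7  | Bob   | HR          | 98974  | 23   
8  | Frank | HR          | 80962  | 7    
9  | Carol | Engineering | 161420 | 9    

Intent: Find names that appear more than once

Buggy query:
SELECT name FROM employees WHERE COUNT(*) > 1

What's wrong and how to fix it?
Bug: WHERE can't reference COUNT(*); aggregates are computed after WHERE

Fix: Group first, then use HAVING for the count condition

Corrected query:
SELECT name FROM employees GROUP BY name HAVING COUNT(*) > 1

Result:
name 
-----
Carol
Eve  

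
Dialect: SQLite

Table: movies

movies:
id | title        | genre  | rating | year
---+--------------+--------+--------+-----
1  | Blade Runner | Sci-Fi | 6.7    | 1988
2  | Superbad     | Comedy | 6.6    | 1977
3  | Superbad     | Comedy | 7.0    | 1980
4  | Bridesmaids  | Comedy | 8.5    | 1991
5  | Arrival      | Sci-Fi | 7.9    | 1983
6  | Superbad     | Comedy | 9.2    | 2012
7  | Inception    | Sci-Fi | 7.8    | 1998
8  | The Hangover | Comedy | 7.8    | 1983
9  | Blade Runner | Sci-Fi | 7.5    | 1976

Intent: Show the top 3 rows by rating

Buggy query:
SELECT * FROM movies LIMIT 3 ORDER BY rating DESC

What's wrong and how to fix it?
Bug: LIMIT must come after ORDER BY

Fix: Sort with ORDER BY, then apply LIMIT

Corrected query:
SELECT * FROM movies ORDER BY rating DESC LIMIT 3

Result:
id | title       | genre  | rating | year
---+-------------+--------+--------+-----
6  | Superbad    | Comedy | 9.2    | 2012
4  | Bridesmaids | Comedy | 8.5    | 1991
5  | Arrival     | Sci-Fi | 7.9    | 1983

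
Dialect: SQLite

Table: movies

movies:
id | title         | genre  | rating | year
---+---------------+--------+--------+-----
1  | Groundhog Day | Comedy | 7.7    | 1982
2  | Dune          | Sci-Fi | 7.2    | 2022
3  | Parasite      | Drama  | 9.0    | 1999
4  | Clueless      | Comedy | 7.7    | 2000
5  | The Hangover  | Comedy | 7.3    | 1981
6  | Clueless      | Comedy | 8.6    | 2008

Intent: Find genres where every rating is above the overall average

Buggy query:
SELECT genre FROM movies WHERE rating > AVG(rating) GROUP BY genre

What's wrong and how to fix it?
Bug: WHERE evaluates per row before aggregation, so AVG() is unavailable

Fix: Use a subquery for AVG and a HAVING MIN(...) filter so the condition holds for every row in the group

Corrected query:
SELECT genre FROM movies GROUP BY genre HAVING MIN(rating) > (SELECT AVG(rating) FROM movies)

Result:
genre
-----
Drama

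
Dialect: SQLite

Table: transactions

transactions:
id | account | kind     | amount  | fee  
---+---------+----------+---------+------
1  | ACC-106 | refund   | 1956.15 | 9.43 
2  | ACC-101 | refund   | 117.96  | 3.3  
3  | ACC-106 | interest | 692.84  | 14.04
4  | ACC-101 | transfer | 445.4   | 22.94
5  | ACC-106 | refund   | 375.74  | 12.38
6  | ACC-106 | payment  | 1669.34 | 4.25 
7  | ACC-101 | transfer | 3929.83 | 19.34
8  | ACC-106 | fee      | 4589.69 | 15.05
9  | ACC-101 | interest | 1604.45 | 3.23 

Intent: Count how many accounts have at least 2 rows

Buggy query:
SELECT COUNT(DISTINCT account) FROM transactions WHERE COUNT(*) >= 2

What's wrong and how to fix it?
Bug: COUNT(*) cannot appear in WHERE; the per-group count doesn't exist yet

Fix: Group first with HAVING COUNT(*) >= 2, then COUNT the resulting groups

Corrected query:
SELECT COUNT(*) FROM (SELECT account FROM transactions GROUP BY account HAVING COUNT(*) >= 2)

Result:
COUNT(*)
--------
2       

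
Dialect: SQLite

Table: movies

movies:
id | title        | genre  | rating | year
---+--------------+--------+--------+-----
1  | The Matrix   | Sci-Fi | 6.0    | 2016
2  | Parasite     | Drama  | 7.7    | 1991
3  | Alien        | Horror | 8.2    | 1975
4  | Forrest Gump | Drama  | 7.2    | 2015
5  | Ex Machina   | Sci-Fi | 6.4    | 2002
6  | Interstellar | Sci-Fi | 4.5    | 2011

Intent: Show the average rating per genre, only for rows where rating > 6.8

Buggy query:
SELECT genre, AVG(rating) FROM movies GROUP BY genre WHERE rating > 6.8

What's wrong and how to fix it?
Bug: Row-level WHERE must come before GROUP BY in the clause order

Fix: Place WHERE between FROM and GROUP BY

Corrected query:
SELECT genre, AVG(rating) FROM movies WHERE rating > 6.8 GROUP BY genre

Result:
genre  | AVG(rating)
-------+------------
Drama  | 7.45       
Horror | 8.2        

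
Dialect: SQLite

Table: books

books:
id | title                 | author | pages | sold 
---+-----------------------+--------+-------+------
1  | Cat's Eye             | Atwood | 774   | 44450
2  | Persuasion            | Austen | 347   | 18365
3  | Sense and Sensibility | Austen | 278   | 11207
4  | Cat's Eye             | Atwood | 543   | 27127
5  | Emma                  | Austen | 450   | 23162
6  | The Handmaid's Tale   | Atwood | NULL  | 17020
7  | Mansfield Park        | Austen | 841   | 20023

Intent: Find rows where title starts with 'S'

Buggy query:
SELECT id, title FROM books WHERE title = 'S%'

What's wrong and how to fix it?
Bug: Wildcards only work with LIKE; '=' treats '%' as a literal character

Fix: Replace '=' with LIKE so 'S%' is treated as a pattern

Corrected query:
SELECT id, title FROM books WHERE title LIKE 'S%'

Result:
id | title                
---+----------------------
3  | Sense and Sensibility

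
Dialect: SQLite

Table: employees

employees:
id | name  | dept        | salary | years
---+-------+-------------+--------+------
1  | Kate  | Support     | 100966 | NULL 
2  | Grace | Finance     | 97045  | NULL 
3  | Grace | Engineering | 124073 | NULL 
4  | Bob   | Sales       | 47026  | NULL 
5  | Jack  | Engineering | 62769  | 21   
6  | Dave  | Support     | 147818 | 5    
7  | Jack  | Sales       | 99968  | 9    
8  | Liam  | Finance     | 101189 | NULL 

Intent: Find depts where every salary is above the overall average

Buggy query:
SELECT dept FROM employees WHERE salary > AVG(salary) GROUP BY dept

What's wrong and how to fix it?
Bug: AVG() is an aggregate; it can't sit directly in WHERE

Fix: Use a subquery for AVG and a HAVING MIN(...) filter so the condition holds for every row in the group

Corrected query:
SELECT dept FROM employees GROUP BY dept HAVING MIN(salary) > (SELECT AVG(salary) FROM employees)

Result:
dept   
-------
Support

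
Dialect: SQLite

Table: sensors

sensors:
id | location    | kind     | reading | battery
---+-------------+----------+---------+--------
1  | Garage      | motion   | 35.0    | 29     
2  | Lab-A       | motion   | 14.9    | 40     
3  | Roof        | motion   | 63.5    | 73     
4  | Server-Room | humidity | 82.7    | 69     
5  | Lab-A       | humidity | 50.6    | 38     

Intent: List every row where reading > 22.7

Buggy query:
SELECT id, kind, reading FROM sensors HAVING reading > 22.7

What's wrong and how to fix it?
Bug: This is a non-aggregate query (no GROUP BY, no aggregates), so in SQLite the HAVING clause is invalid here; a row-level condition belongs in WHERE

Fix: Use WHERE for row-level filtering

Corrected query:
SELECT id, kind, reading FROM sensors WHERE reading > 22.7

Result:
id | kind     | reading
---+----------+--------
1  | motion   | 35     
3  | motion   | 63.5   
4  | humidity | 82.7   
5  | humidity | 50.6   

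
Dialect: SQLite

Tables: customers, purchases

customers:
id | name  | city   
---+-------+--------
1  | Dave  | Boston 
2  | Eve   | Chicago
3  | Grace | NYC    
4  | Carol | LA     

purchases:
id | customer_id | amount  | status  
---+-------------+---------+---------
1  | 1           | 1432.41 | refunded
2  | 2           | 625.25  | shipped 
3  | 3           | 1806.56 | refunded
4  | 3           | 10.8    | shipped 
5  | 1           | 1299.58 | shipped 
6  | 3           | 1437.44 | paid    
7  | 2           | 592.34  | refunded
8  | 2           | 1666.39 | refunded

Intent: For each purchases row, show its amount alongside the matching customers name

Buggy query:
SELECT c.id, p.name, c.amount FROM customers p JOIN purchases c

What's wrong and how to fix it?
Bug: Missing join condition: each purchases row is matched to all customers rows instead of just its own

Fix: Add ON c.customer_id = p.id to the JOIN

Corrected query:
SELECT c.id, p.name, c.amount FROM customers p JOIN purchases c ON c.customer_id = p.id

Result:
id | name  | amount 
---+-------+--------
1  | Dave  | 1432.41
2  | Eve   | 625.25 
3  | Grace | 1806.56
4  | Grace | 10.8   
5  | Dave  | 1299.58
6  | Grace | 1437.44
7  | Eve   | 592.34 
8  | Eve   | 1666.39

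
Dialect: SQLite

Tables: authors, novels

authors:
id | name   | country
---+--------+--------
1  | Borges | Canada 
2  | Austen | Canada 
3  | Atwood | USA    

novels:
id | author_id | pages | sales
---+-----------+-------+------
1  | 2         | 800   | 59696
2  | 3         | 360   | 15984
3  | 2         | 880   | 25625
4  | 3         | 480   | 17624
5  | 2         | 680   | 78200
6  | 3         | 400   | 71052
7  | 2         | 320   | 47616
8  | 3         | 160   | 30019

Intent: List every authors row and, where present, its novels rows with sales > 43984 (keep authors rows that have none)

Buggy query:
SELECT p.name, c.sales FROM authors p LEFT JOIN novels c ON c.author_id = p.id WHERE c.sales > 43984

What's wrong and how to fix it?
Bug: Filtering c.sales in WHERE discards the NULL rows produced by LEFT JOIN, turning it into an inner join

Fix: Move the right-table condition into the ON clause so unmatched parents are kept

Corrected query:
SELECT p.name, c.sales FROM authors p LEFT JOIN novels c ON c.author_id = p.id AND c.sales > 43984

Result:
name   | sales
-------+------
Borges | NULL 
Austen | 47616
Austen | 59696
Austen | 78200
Atwood | 71052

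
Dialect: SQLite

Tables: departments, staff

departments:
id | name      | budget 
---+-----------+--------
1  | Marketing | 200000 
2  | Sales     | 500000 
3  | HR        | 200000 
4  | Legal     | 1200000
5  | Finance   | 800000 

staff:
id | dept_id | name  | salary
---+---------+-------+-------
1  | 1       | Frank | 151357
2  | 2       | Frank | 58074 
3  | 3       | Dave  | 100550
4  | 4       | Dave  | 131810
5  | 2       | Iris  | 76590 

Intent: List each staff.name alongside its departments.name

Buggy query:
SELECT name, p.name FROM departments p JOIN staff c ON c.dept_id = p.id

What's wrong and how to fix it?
Bug: 'name' exists in both joined tables, so the database can't tell which one is meant

Fix: Qualify the column with its table alias (c.name)

Corrected query:
SELECT c.name, p.name FROM departments p JOIN staff c ON c.dept_id = p.id

Result:
name  | name     
------+----------
Frank | Marketing
Frank | Sales    
Dave  | HR       
Dave  | Legal    
Iris  | Sales    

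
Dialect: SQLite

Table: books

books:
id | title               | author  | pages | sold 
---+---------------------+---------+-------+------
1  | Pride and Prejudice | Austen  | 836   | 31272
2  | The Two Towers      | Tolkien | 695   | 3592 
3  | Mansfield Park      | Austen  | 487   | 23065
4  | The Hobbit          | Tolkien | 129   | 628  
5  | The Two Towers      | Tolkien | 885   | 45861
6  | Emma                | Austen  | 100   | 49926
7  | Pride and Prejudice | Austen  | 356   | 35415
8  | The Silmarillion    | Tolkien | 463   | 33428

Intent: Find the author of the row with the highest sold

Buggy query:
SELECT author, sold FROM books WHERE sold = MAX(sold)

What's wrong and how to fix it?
Bug: MAX(sold) is an aggregate and cannot be used directly in WHERE

Fix: Use a subquery: WHERE sold = (SELECT MAX(sold) FROM books)

Corrected query:
SELECT author, sold FROM books WHERE sold = (SELECT MAX(sold) FROM books)

Result:
author | sold 
-------+------
Austen | 49926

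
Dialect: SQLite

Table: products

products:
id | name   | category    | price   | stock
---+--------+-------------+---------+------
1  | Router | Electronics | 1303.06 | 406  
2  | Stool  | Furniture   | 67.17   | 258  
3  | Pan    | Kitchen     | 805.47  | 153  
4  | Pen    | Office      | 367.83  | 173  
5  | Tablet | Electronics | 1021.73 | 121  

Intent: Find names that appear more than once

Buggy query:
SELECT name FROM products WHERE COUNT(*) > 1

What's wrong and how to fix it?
Bug: WHERE can't reference COUNT(*); aggregates are computed after WHERE

Fix: Group first, then use HAVING for the count condition

Corrected query:
SELECT name FROM products GROUP BY name HAVING COUNT(*) > 1

Result:
(no rows)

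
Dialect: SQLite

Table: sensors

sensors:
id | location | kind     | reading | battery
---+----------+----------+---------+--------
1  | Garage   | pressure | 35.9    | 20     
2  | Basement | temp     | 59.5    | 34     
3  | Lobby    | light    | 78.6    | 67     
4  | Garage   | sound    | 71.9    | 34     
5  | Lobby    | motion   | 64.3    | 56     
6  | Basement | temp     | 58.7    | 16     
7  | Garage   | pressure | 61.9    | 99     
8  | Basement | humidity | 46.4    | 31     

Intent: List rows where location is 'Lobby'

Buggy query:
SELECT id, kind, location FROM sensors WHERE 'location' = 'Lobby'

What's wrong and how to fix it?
Bug: 'location' in single quotes is a string literal, not the column; the comparison is literal-vs-literal and never true

Fix: Reference the column as location without single quotes

Corrected query:
SELECT id, kind, location FROM sensors WHERE location = 'Lobby'

Result:
id | kind   | location
---+--------+---------
3  | light  | Lobby   
5  | motion | Lobby   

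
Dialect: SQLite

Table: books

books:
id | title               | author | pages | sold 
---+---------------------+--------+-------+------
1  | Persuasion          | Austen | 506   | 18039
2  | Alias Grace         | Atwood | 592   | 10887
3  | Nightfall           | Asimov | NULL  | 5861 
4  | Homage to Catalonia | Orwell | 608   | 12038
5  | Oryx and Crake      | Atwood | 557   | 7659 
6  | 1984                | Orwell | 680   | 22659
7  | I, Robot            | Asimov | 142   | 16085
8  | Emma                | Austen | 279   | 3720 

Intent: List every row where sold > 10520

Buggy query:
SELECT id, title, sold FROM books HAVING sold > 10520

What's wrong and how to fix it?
Bug: HAVING filters the output of aggregation, but this query has no GROUP BY and no aggregate functions, so SQLite rejects it (HAVING clause on a non-aggregate query); the condition here is per row

Fix: Replace HAVING with WHERE since the condition applies to individual rows

Corrected query:
SELECT id, title, sold FROM books WHERE sold > 10520

Result:
id | title               | sold 
---+---------------------+------
1  | Persuasion          | 18039
2  | Alias Grace         | 10887
4  | Homage to Catalonia | 12038
6  | 1984                | 22659
7  | I, Robot            | 16085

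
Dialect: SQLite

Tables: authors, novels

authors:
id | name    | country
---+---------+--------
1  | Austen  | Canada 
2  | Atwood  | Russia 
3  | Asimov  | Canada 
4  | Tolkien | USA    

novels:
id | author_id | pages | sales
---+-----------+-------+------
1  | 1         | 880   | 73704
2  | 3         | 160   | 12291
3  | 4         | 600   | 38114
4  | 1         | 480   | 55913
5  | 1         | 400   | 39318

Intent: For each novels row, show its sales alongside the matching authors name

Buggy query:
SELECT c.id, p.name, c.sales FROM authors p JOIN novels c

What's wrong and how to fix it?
Bug: Missing join condition: each novels row is matched to all authors rows instead of just its own

Fix: Specify the join condition linking the foreign key to the parent id

Corrected query:
SELECT c.id, p.name, c.sales FROM authors p JOIN novels c ON c.author_id = p.id

Result:
id | name    | sales
---+---------+------
1  | Austen  | 73704
2  | Asimov  | 12291
3  | Tolkien | 38114
4  | Austen  | 55913
5  | Austen  | 39318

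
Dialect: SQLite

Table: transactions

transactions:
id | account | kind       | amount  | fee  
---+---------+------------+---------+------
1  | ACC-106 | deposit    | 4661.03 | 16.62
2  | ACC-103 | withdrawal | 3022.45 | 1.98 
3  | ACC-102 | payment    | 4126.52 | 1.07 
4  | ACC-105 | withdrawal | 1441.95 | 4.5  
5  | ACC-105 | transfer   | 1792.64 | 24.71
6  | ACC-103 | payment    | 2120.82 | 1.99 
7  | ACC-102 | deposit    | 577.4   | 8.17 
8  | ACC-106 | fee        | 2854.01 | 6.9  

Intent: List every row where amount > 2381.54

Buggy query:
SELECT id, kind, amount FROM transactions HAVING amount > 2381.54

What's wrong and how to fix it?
Bug: HAVING filters the output of aggregation, but this query has no GROUP BY and no aggregate functions, so SQLite rejects it (HAVING clause on a non-aggregate query); the condition here is per row

Fix: Use WHERE for row-level filtering

Corrected query:
SELECT id, kind, amount FROM transactions WHERE amount > 2381.54

Result:
id | kind       | amount 
---+------------+--------
1  | deposit    | 4661.03
2  | withdrawal | 3022.45
3  | payment    | 4126.52
8  | fee        | 2854.01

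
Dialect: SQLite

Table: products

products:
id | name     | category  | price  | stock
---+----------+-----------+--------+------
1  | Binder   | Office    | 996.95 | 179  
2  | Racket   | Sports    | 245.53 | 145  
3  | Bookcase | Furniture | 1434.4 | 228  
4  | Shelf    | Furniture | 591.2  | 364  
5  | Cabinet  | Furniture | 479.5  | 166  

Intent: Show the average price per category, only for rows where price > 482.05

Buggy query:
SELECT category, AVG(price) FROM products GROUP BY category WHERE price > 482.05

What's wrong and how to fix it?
Bug: WHERE cannot follow GROUP BY

Fix: Place WHERE between FROM and GROUP BY

Corrected query:
SELECT category, AVG(price) FROM products WHERE price > 482.05 GROUP BY category

Result:
category  | AVG(price)
----------+-----------
Furniture | 1012.8    
Office    | 996.95    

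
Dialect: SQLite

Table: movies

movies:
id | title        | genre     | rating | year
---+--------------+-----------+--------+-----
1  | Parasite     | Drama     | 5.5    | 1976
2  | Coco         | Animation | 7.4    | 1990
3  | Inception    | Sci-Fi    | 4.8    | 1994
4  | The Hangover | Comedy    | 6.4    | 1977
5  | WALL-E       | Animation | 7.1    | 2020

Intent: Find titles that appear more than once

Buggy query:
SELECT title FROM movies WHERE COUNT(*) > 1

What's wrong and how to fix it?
Bug: COUNT(*) is an aggregate and cannot be used in WHERE

Fix: Group first, then use HAVING for the count condition

Corrected query:
SELECT title FROM movies GROUP BY title HAVING COUNT(*) > 1

Result:
(no rows)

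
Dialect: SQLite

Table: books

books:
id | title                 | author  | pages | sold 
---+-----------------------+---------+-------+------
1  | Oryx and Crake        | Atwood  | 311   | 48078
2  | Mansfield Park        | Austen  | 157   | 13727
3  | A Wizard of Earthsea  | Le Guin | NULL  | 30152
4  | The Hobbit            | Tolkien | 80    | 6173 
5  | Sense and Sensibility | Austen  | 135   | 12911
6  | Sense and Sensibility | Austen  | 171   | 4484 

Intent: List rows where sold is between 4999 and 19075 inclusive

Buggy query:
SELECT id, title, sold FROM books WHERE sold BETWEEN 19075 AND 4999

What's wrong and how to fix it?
Bug: BETWEEN expects the lower bound first; with 19075 AND 4999 the range is empty

Fix: Swap the bounds so the smaller value comes first

Corrected query:
SELECT id, title, sold FROM books WHERE sold BETWEEN 4999 AND 19075

Result:
id | title                 | sold 
---+-----------------------+------
2  | Mansfield Park        | 13727
4  | The Hobbit            | 6173 
5  | Sense and Sensibility | 12911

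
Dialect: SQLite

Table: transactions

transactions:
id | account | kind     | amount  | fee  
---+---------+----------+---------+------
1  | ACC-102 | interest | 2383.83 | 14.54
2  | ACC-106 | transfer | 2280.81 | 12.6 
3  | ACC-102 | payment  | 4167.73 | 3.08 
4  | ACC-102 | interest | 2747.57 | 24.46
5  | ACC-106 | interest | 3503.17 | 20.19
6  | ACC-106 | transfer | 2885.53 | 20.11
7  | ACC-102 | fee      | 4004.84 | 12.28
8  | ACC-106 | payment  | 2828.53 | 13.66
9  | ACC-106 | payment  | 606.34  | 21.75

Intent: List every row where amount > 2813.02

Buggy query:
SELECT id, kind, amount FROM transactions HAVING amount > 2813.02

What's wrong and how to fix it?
Bug: HAVING filters the output of aggregation, but this query has no GROUP BY and no aggregate functions, so SQLite rejects it (HAVING clause on a non-aggregate query); the condition here is per row

Fix: Use WHERE for row-level filtering

Corrected query:
SELECT id, kind, amount FROM transactions WHERE amount > 2813.02

Result:
id | kind     | amount 
---+----------+--------
3  | payment  | 4167.73
5  | interest | 3503.17
6  | transfer | 2885.53
7  | fee      | 4004.84
8  | payment  | 2828.53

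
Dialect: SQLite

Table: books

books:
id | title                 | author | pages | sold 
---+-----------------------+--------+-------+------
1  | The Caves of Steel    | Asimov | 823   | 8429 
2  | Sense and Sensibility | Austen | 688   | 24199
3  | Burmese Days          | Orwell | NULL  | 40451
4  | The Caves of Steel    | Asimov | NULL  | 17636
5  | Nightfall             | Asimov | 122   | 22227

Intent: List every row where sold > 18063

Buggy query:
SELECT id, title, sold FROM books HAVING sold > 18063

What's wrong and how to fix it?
Bug: This is a non-aggregate query (no GROUP BY, no aggregates), so in SQLite the HAVING clause is invalid here; a row-level condition belongs in WHERE

Fix: Use WHERE for row-level filtering

Corrected query:
SELECT id, title, sold FROM books WHERE sold > 18063

Result:
id | title                 | sold 
---+-----------------------+------
2  | Sense and Sensibility | 24199
3  | Burmese Days          | 40451
5  | Nightfall             | 22227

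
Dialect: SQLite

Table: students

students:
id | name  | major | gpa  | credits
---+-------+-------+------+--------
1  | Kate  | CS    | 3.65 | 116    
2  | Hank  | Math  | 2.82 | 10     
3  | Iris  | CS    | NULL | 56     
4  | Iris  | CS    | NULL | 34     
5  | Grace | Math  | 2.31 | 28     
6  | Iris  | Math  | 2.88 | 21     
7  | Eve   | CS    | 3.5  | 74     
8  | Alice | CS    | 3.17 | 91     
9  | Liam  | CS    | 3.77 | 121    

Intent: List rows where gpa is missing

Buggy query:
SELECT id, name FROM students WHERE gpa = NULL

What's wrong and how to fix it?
Bug: Comparing to NULL with '=' never matches; NULL = NULL is unknown, not true

Fix: Use IS NULL to test for NULL

Corrected query:
SELECT id, name FROM students WHERE gpa IS NULL

Result:
id | name
---+-----
3  | Iris
4  | Iris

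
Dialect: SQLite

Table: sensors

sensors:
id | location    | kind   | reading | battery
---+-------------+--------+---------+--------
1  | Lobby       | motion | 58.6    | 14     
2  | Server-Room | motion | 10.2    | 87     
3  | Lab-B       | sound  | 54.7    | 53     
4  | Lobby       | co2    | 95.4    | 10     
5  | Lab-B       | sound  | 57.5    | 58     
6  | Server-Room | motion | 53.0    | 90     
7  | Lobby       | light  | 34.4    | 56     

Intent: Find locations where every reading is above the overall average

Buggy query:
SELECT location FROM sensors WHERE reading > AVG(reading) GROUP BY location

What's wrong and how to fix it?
Bug: AVG() is an aggregate; it can't sit directly in WHERE

Fix: Compute the overall average in a scalar subquery and compare each group's MIN against it in HAVING

Corrected query:
SELECT location FROM sensors GROUP BY location HAVING MIN(reading) > (SELECT AVG(reading) FROM sensors)

Result:
location
--------
Lab-B   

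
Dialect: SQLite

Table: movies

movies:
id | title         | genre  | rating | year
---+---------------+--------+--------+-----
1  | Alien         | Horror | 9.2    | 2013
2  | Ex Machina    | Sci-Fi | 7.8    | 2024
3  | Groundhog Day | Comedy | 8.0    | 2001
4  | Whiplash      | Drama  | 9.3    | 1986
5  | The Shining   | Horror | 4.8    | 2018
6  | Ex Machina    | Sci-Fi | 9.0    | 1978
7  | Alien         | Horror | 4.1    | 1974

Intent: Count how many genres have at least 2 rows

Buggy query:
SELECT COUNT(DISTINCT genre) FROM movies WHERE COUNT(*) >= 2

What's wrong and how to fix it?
Bug: COUNT(*) cannot appear in WHERE; the per-group count doesn't exist yet

Fix: Group first with HAVING COUNT(*) >= 2, then COUNT the resulting groups

Corrected query:
SELECT COUNT(*) FROM (SELECT genre FROM movies GROUP BY genre HAVING COUNT(*) >= 2)

Result:
COUNT(*)
--------
2       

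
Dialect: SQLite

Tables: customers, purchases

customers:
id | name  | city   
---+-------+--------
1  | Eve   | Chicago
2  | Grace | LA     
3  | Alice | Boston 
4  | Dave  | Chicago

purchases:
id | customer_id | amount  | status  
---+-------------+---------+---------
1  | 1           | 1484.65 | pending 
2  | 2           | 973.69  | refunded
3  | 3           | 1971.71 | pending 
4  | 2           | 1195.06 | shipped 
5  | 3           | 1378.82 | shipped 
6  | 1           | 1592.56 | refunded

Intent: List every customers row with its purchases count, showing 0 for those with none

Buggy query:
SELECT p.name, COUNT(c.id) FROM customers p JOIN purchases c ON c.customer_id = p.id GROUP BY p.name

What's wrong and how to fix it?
Bug: An inner join excludes parents with zero children

Fix: Use LEFT JOIN so parents without children still appear (COUNT(c.id) gives 0)

Corrected query:
SELECT p.name, COUNT(c.id) FROM customers p LEFT JOIN purchases c ON c.customer_id = p.id GROUP BY p.name

Result:
name  | COUNT(c.id)
------+------------
Alice | 2          
Dave  | 0          
Eve   | 2          
Grace | 2          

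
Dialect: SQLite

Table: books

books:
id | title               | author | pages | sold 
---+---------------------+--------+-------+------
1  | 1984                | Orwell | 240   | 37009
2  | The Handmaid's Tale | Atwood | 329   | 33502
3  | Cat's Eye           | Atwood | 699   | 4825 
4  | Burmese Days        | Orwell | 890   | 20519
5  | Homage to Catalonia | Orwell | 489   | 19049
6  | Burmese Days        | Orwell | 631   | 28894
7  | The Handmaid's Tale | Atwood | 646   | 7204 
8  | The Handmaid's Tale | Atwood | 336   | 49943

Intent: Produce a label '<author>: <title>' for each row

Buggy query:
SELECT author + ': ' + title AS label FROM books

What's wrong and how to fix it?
Bug: '+' is numeric addition; on text columns SQLite converts them to 0 instead of concatenating

Fix: Use the || operator for string concatenation

Corrected query:
SELECT author || ': ' || title AS label FROM books

Result:
label                      
---------------------------
Orwell: 1984               
Atwood: The Handmaid's Tale
Atwood: Cat's Eye          
Orwell: Burmese Days       
Orwell: Homage to Catalonia
Orwell: Burmese Days       
Atwood: The Handmaid's Tale
Atwood: The Handmaid's Tale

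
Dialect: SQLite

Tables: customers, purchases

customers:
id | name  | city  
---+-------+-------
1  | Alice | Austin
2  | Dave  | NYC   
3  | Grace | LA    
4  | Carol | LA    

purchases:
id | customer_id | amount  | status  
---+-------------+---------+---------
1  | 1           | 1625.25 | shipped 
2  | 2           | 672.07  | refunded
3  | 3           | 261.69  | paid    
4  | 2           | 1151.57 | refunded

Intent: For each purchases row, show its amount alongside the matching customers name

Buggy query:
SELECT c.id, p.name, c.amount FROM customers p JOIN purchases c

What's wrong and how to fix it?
Bug: Missing join condition: each purchases row is matched to all customers rows instead of just its own

Fix: Specify the join condition linking the foreign key to the parent id

Corrected query:
SELECT c.id, p.name, c.amount FROM customers p JOIN purchases c ON c.customer_id = p.id

Result:
id | name  | amount 
---+-------+--------
1  | Alice | 1625.25
2  | Dave  | 672.07 
3  | Grace | 261.69 
4  | Dave  | 1151.57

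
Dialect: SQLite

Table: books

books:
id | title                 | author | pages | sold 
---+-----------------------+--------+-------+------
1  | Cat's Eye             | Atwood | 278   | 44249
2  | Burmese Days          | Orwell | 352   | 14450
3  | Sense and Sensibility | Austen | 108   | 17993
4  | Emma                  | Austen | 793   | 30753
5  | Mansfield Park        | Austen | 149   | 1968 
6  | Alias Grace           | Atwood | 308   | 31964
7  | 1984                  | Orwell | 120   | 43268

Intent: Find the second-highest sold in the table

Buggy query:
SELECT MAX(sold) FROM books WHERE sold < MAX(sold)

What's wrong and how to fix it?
Bug: The inner MAX is an aggregate inside WHERE, which is not allowed

Fix: Compute the overall MAX in a subquery, then take MAX of rows below it

Corrected query:
SELECT MAX(sold) FROM books WHERE sold < (SELECT MAX(sold) FROM books)

Result:
MAX(sold)
---------
43268    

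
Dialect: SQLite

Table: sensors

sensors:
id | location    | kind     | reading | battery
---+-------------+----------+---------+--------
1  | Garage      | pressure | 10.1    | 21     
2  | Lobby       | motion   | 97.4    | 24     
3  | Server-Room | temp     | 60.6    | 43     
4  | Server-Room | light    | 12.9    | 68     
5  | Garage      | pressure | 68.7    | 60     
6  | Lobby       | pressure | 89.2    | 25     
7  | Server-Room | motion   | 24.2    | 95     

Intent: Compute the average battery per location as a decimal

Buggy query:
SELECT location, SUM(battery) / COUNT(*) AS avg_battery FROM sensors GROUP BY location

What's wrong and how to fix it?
Bug: Both operands are integers, so '/' performs integer division and truncates

Fix: Cast one side to REAL so the division keeps the fractional part

Corrected query:
SELECT location, SUM(battery) * 1.0 / COUNT(*) AS avg_battery FROM sensors GROUP BY location

Result:
location    | avg_battery
------------+------------
Garage      | 40.5       
Lobby       | 24.5       
Server-Room | 68.666667  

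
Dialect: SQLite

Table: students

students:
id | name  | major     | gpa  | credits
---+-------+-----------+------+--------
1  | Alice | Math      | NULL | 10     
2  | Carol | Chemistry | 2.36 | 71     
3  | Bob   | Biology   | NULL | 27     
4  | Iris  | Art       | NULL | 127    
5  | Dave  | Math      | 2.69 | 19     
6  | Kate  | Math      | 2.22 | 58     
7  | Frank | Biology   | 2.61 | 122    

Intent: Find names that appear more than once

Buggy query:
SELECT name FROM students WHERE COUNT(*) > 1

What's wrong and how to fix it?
Bug: WHERE can't reference COUNT(*); aggregates are computed after WHERE

Fix: GROUP BY name, then filter groups with HAVING COUNT(*) > 1

Corrected query:
SELECT name FROM students GROUP BY name HAVING COUNT(*) > 1

Result:
(no rows)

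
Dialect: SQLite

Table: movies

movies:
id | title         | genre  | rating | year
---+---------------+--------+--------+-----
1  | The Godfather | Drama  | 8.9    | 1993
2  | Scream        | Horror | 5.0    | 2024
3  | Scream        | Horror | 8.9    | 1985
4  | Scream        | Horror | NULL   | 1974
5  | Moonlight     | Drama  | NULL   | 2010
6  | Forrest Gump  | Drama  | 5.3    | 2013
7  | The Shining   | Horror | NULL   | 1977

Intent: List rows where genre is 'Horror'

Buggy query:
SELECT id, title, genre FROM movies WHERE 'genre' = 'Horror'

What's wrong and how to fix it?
Bug: Single quotes denote string literals in SQL; the column name is being compared as a constant string

Fix: Reference the column as genre without single quotes

Corrected query:
SELECT id, title, genre FROM movies WHERE genre = 'Horror'

Result:
id | title       | genre 
---+-------------+-------
2  | Scream      | Horror
3  | Scream      | Horror
4  | Scream      | Horror
7  | The Shining | Horror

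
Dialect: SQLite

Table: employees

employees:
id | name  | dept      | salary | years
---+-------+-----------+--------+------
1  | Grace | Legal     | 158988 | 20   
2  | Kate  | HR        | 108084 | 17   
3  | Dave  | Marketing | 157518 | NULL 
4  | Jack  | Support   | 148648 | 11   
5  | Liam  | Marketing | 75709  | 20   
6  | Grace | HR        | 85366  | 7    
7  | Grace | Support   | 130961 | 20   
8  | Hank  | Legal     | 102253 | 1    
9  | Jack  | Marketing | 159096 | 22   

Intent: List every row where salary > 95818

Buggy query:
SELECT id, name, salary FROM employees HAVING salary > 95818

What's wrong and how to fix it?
Bug: HAVING filters the output of aggregation, but this query has no GROUP BY and no aggregate functions, so SQLite rejects it (HAVING clause on a non-aggregate query); the condition here is per row

Fix: Replace HAVING with WHERE since the condition applies to individual rows

Corrected query:
SELECT id, name, salary FROM employees WHERE salary > 95818

Result:
id | name  | salary
---+-------+-------
1  | Grace | 158988
2  | Kate  | 108084
3  | Dave  | 157518
4  | Jack  | 148648
7  | Grace | 130961
8  | Hank  | 102253
9  | Jack  | 159096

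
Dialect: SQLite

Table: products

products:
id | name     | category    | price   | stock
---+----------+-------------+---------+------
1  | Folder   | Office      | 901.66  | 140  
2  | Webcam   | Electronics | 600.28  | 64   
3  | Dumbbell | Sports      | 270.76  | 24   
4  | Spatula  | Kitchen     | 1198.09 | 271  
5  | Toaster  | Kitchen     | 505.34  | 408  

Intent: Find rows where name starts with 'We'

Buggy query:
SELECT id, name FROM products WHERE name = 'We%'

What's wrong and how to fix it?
Bug: '=' compares the literal string including the % character; pattern matching needs LIKE

Fix: Use LIKE for wildcard pattern matching

Corrected query:
SELECT id, name FROM products WHERE name LIKE 'We%'

Result:
id | name  
---+-------
2  | Webcam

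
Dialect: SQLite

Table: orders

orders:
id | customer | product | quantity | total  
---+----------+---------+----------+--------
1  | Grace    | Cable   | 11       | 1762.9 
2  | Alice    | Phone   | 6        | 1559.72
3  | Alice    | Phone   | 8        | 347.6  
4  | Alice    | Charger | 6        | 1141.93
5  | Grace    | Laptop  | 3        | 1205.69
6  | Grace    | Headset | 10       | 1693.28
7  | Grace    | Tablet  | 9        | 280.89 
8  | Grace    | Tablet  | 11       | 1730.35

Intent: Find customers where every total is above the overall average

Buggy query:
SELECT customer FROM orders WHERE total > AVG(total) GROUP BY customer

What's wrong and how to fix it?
Bug: WHERE evaluates per row before aggregation, so AVG() is unavailable

Fix: Compute the overall average in a scalar subquery and compare each group's MIN against it in HAVING

Corrected query:
SELECT customer FROM orders GROUP BY customer HAVING MIN(total) > (SELECT AVG(total) FROM orders)

Result:
(no rows)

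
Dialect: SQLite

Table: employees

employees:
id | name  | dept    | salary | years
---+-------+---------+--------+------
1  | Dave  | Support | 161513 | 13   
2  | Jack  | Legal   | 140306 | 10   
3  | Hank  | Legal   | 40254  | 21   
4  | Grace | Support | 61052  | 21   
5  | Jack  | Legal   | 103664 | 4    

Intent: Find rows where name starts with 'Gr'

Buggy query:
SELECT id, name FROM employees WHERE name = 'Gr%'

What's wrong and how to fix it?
Bug: '=' compares the literal string including the % character; pattern matching needs LIKE

Fix: Replace '=' with LIKE so 'Gr%' is treated as a pattern

Corrected query:
SELECT id, name FROM employees WHERE name LIKE 'Gr%'

Result:
id | name 
---+------
4  | Grace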